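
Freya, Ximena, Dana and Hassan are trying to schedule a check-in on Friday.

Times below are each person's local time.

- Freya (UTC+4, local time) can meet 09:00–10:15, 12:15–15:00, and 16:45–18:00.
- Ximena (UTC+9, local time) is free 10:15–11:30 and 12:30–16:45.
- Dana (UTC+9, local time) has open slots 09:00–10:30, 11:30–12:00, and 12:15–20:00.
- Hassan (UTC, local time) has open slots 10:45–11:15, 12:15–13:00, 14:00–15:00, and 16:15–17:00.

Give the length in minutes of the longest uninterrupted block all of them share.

0 minutes

Freya → UTC: 05:00–06:15, 08:15–11:00, 12:45–14:00.
Ximena → UTC: 01:15–02:30, 03:30–07:45.
Dana → UTC: 00:00–01:30, 02:30–03:00, 03:15–11:00.
Hassan → UTC: 10:45–11:15, 12:15–13:00, 14:00–15:00, 16:15–17:00.
Freya ∩ Ximena: 05:00–06:15.
Freya ∩ Ximena ∩ Dana: 05:00–06:15.
Freya ∩ Ximena ∩ Dana ∩ Hassan: (none).
No common window.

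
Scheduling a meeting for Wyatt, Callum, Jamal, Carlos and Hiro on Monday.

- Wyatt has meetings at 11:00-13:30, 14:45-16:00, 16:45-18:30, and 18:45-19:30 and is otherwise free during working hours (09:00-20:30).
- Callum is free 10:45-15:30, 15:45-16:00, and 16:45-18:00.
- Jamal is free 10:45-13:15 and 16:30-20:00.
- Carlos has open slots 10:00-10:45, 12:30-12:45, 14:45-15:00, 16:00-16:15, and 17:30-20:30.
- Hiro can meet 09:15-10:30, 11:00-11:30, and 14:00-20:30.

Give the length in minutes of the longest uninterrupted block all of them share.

Wyatt free within 09:00–20:30: 09:00–11:00, 13:30–14:45, 16:00–16:45, 18:30–18:45, 19:30–20:30.
Wyatt ∩ Callum: 10:45–11:00, 13:30–14:45.
Wyatt ∩ Callum ∩ Jamal: 10:45–11:00.
Wyatt ∩ Callum ∩ Jamal ∩ Carlos: (none).
Wyatt ∩ Callum ∩ Jamal ∩ Carlos ∩ Hiro: (none).
No common window.

0 minutes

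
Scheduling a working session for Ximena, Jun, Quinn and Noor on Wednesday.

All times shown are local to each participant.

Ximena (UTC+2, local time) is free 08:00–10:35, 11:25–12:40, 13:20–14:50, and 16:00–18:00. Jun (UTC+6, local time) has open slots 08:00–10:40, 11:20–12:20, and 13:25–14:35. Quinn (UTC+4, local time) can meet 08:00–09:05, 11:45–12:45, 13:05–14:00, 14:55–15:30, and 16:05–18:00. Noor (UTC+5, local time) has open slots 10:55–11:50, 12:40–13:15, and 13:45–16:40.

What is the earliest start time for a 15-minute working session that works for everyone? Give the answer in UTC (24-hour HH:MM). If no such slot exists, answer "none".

Ximena → UTC: 06:00–08:35, 09:25–10:40, 11:20–12:50, 14:00–16:00.
Jun → UTC: 02:00–04:40, 05:20–06:20, 07:25–08:35.
Quinn → UTC: 04:00–05:05, 07:45–08:45, 09:05–10:00, 10:55–11:30, 12:05–14:00.
Noor → UTC: 05:55–06:50, 07:40–08:15, 08:45–11:40.
Ximena ∩ Jun: 06:00–06:20, 07:25–08:35.
Ximena ∩ Jun ∩ Quinn: 07:45–08:35.
Ximena ∩ Jun ∩ Quinn ∩ Noor: 07:45–08:15.
Windows ≥ 15 min: 07:45–08:15.
Earliest such window starts at 07:45.

07:45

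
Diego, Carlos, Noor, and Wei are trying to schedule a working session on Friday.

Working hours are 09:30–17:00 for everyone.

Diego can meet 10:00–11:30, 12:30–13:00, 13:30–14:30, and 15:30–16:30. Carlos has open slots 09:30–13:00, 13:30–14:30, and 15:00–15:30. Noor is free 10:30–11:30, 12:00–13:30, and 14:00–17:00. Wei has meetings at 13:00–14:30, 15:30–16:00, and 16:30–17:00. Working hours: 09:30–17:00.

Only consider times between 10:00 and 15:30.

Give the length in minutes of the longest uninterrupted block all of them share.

60 minutes

Wei free within 09:30–17:00: 09:30–13:00, 14:30–15:30, 16:00–16:30.
Diego ∩ Carlos: 10:00–11:30, 12:30–13:00, 13:30–14:30.
Diego ∩ Carlos ∩ Noor: 10:30–11:30, 12:30–13:00, 14:00–14:30.
Diego ∩ Carlos ∩ Noor ∩ Wei: 10:30–11:30, 12:30–13:00.
Restricted to 10:00–15:30: 10:30–11:30, 12:30–13:00.
Common window lengths: 60, 30 min; longest is 60.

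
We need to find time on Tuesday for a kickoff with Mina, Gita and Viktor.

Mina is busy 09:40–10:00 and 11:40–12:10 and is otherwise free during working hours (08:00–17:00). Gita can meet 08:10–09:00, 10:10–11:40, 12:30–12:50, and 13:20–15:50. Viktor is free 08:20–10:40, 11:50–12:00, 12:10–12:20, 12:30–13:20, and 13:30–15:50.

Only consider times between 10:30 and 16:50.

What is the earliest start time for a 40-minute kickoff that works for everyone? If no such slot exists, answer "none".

Mina free within 08:00–17:00: 08:00–09:40, 10:00–11:40, 12:10–17:00.
Mina ∩ Gita: 08:10–09:00, 10:10–11:40, 12:30–12:50, 13:20–15:50.
Mina ∩ Gita ∩ Viktor: 08:20–09:00, 10:10–10:40, 12:30–12:50, 13:30–15:50.
Restricted to 10:30–16:50: 10:30–10:40, 12:30–12:50, 13:30–15:50.
Windows ≥ 40 min: 13:30–15:50.
Earliest such window starts at 13:30.

13:30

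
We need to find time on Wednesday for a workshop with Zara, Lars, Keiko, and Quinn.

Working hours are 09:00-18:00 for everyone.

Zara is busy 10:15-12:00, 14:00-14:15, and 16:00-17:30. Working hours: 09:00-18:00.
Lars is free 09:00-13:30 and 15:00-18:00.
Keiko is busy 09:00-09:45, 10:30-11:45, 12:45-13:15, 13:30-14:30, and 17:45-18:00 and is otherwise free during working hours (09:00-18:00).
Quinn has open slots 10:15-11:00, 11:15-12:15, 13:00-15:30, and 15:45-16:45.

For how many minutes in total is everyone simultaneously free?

75 minutes

Zara free within 09:00–18:00: 09:00–10:15, 12:00–14:00, 14:15–16:00, 17:30–18:00.
Keiko free within 09:00–18:00: 09:45–10:30, 11:45–12:45, 13:15–13:30, 14:30–17:45.
Zara ∩ Lars: 09:00–10:15, 12:00–13:30, 15:00–16:00, 17:30–18:00.
Zara ∩ Lars ∩ Keiko: 09:45–10:15, 12:00–12:45, 13:15–13:30, 15:00–16:00, 17:30–17:45.
Zara ∩ Lars ∩ Keiko ∩ Quinn: 12:00–12:15, 13:15–13:30, 15:00–15:30, 15:45–16:00.
Total common minutes: 15 + 15 + 30 + 15 = 75.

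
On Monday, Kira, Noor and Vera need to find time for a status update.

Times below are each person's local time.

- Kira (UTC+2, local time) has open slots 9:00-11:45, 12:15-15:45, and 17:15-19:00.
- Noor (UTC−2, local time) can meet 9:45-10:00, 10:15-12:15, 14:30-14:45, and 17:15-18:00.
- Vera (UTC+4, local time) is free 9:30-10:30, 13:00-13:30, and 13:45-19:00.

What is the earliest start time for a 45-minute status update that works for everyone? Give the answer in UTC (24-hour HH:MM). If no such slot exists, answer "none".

Kira → UTC: 07:00–09:45, 10:15–13:45, 15:15–17:00.
Noor → UTC: 11:45–12:00, 12:15–14:15, 16:30–16:45, 19:15–20:00.
Vera → UTC: 05:30–06:30, 09:00–09:30, 09:45–15:00.
Kira ∩ Noor: 11:45–12:00, 12:15–13:45, 16:30–16:45.
Kira ∩ Noor ∩ Vera: 11:45–12:00, 12:15–13:45.
Windows ≥ 45 min: 12:15–13:45.
Earliest such window starts at 12:15.

12:15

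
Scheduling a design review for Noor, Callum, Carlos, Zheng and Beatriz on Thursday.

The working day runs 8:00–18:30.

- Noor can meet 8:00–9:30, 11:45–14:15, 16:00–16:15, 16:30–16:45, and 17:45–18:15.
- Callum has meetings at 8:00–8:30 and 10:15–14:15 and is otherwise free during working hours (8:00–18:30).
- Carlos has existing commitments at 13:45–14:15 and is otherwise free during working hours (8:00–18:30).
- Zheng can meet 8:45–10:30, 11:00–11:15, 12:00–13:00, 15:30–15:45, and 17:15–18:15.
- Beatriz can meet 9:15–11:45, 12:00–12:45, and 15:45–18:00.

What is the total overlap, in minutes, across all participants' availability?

Callum free within 08:00–18:30: 08:30–10:15, 14:15–18:30.
Carlos free within 08:00–18:30: 08:00–13:45, 14:15–18:30.
Noor ∩ Callum: 08:30–09:30, 16:00–16:15, 16:30–16:45, 17:45–18:15.
Noor ∩ Callum ∩ Carlos: 08:30–09:30, 16:00–16:15, 16:30–16:45, 17:45–18:15.
Noor ∩ Callum ∩ Carlos ∩ Zheng: 08:45–09:30, 17:45–18:15.
Noor ∩ Callum ∩ Carlos ∩ Zheng ∩ Beatriz: 09:15–09:30, 17:45–18:00.
Total common minutes: 15 + 15 = 30.

30 minutes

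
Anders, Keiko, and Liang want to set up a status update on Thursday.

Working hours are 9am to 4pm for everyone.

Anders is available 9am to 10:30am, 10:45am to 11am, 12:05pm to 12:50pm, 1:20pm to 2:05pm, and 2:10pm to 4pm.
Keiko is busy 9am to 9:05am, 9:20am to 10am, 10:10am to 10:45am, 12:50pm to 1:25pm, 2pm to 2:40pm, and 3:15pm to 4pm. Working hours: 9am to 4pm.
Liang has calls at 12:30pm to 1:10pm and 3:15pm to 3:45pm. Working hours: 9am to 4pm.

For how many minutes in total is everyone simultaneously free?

135 minutes

Keiko free within 09:00–16:00: 09:05–09:20, 10:00–10:10, 10:45–12:50, 13:25–14:00, 14:40–15:15.
Liang free within 09:00–16:00: 09:00–12:30, 13:10–15:15, 15:45–16:00.
Anders ∩ Keiko: 09:05–09:20, 10:00–10:10, 10:45–11:00, 12:05–12:50, 13:25–14:00, 14:40–15:15.
Anders ∩ Keiko ∩ Liang: 09:05–09:20, 10:00–10:10, 10:45–11:00, 12:05–12:30, 13:25–14:00, 14:40–15:15.
Total common minutes: 15 + 10 + 15 + 25 + 35 + 35 = 135.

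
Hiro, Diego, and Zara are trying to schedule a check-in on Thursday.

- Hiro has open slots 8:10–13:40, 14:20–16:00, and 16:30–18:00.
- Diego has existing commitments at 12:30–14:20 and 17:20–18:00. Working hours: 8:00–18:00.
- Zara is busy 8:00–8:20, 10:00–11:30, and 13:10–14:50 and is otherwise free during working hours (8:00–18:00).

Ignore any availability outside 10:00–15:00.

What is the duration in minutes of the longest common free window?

60 minutes

Diego free within 08:00–18:00: 08:00–12:30, 14:20–17:20.
Zara free within 08:00–18:00: 08:20–10:00, 11:30–13:10, 14:50–18:00.
Hiro ∩ Diego: 08:10–12:30, 14:20–16:00, 16:30–17:20.
Hiro ∩ Diego ∩ Zara: 08:20–10:00, 11:30–12:30, 14:50–16:00, 16:30–17:20.
Restricted to 10:00–15:00: 11:30–12:30, 14:50–15:00.
Common window lengths: 60, 10 min; longest is 60.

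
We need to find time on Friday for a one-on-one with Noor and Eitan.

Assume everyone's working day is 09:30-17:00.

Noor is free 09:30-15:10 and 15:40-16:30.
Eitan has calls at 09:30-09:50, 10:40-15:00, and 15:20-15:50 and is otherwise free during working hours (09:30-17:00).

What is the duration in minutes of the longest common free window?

50 minutes

Eitan free within 09:30–17:00: 09:50–10:40, 15:00–15:20, 15:50–17:00.
Noor ∩ Eitan: 09:50–10:40, 15:00–15:10, 15:50–16:30.
Common window lengths: 50, 10, 40 min; longest is 50.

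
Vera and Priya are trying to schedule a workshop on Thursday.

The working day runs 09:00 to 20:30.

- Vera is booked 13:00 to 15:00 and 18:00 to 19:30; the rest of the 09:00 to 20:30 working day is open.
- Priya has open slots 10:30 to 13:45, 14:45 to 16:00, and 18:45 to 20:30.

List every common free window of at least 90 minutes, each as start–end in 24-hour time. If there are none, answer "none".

10:30–13:00

Vera free within 09:00–20:30: 09:00–13:00, 15:00–18:00, 19:30–20:30.
Vera ∩ Priya: 10:30–13:00, 15:00–16:00, 19:30–20:30.
Windows ≥ 90 min: 10:30–13:00.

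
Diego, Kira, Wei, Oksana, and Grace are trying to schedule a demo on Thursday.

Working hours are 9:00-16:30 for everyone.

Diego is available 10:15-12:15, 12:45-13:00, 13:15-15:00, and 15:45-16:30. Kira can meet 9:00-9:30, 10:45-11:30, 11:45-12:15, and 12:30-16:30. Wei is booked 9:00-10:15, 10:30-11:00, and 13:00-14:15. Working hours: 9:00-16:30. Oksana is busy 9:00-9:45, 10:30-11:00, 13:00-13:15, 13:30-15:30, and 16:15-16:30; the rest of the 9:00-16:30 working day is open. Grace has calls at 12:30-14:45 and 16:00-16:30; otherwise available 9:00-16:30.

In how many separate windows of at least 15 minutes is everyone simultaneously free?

Wei free within 09:00–16:30: 10:15–10:30, 11:00–13:00, 14:15–16:30.
Oksana free within 09:00–16:30: 09:45–10:30, 11:00–13:00, 13:15–13:30, 15:30–16:15.
Grace free within 09:00–16:30: 09:00–12:30, 14:45–16:00.
Diego ∩ Kira: 10:45–11:30, 11:45–12:15, 12:45–13:00, 13:15–15:00, 15:45–16:30.
Diego ∩ Kira ∩ Wei: 11:00–11:30, 11:45–12:15, 12:45–13:00, 14:15–15:00, 15:45–16:30.
Diego ∩ Kira ∩ Wei ∩ Oksana: 11:00–11:30, 11:45–12:15, 12:45–13:00, 15:45–16:15.
Diego ∩ Kira ∩ Wei ∩ Oksana ∩ Grace: 11:00–11:30, 11:45–12:15, 15:45–16:00.
Windows ≥ 15 min: 11:00–11:30, 11:45–12:15, 15:45–16:00.
That's 3 windows.

3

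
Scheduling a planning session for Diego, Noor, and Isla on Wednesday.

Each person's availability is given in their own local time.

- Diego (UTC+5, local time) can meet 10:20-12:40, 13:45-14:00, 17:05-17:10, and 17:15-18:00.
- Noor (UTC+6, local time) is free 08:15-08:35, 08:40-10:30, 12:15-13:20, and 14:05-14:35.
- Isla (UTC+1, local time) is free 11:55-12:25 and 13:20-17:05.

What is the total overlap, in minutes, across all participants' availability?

0 minutes

Diego → UTC: 05:20–07:40, 08:45–09:00, 12:05–12:10, 12:15–13:00.
Noor → UTC: 02:15–02:35, 02:40–04:30, 06:15–07:20, 08:05–08:35.
Isla → UTC: 10:55–11:25, 12:20–16:05.
Diego ∩ Noor: 06:15–07:20.
Diego ∩ Noor ∩ Isla: (none).
Total common minutes: 0.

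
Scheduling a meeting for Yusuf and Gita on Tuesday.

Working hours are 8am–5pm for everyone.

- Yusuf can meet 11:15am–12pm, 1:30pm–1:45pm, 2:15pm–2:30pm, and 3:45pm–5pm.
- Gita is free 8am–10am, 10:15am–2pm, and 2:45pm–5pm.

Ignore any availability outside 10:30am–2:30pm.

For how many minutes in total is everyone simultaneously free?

Yusuf ∩ Gita: 11:15–12:00, 13:30–13:45, 15:45–17:00.
Restricted to 10:30–14:30: 11:15–12:00, 13:30–13:45.
Total common minutes: 45 + 15 = 60.

60 minutes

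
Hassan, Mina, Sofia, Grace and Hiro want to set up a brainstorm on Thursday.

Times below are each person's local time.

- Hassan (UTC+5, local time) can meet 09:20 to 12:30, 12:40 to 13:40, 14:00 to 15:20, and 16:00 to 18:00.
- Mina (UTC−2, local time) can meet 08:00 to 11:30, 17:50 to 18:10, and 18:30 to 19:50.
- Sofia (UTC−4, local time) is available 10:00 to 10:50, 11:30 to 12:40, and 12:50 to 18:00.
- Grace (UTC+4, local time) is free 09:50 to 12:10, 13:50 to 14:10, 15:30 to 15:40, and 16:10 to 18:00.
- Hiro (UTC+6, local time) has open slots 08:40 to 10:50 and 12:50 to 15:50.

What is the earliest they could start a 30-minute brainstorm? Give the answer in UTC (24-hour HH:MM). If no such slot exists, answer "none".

none

Hassan → UTC: 04:20–07:30, 07:40–08:40, 09:00–10:20, 11:00–13:00.
Mina → UTC: 10:00–13:30, 19:50–20:10, 20:30–21:50.
Sofia → UTC: 14:00–14:50, 15:30–16:40, 16:50–22:00.
Grace → UTC: 05:50–08:10, 09:50–10:10, 11:30–11:40, 12:10–14:00.
Hiro → UTC: 02:40–04:50, 06:50–09:50.
Hassan ∩ Mina: 10:00–10:20, 11:00–13:00.
Hassan ∩ Mina ∩ Sofia: (none).
Hassan ∩ Mina ∩ Sofia ∩ Grace: (none).
Hassan ∩ Mina ∩ Sofia ∩ Grace ∩ Hiro: (none).
Windows ≥ 30 min: (none).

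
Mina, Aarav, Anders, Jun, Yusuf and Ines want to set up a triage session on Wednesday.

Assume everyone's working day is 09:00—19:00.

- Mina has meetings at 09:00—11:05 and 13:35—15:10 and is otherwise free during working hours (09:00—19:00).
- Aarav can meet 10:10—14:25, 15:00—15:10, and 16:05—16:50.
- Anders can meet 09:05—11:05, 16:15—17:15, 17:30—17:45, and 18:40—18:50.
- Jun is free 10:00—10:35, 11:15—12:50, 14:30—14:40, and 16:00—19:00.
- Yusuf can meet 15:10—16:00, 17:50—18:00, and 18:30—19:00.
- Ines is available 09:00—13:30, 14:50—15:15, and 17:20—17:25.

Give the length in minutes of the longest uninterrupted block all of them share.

0 minutes

Mina free within 09:00–19:00: 11:05–13:35, 15:10–19:00.
Mina ∩ Aarav: 11:05–13:35, 16:05–16:50.
Mina ∩ Aarav ∩ Anders: 16:15–16:50.
Mina ∩ Aarav ∩ Anders ∩ Jun: 16:15–16:50.
Mina ∩ Aarav ∩ Anders ∩ Jun ∩ Yusuf: (none).
Mina ∩ Aarav ∩ Anders ∩ Jun ∩ Yusuf ∩ Ines: (none).
No common window.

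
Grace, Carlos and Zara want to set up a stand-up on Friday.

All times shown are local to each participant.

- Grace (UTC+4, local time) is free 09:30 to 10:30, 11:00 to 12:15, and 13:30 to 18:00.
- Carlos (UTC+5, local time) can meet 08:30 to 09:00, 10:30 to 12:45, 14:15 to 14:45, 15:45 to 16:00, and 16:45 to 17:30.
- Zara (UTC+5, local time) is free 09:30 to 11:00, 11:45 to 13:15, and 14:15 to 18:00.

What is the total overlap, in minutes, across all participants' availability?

Grace → UTC: 05:30–06:30, 07:00–08:15, 09:30–14:00.
Carlos → UTC: 03:30–04:00, 05:30–07:45, 09:15–09:45, 10:45–11:00, 11:45–12:30.
Zara → UTC: 04:30–06:00, 06:45–08:15, 09:15–13:00.
Grace ∩ Carlos: 05:30–06:30, 07:00–07:45, 09:30–09:45, 10:45–11:00, 11:45–12:30.
Grace ∩ Carlos ∩ Zara: 05:30–06:00, 07:00–07:45, 09:30–09:45, 10:45–11:00, 11:45–12:30.
Total common minutes: 30 + 45 + 15 + 15 + 45 = 150.

150 minutes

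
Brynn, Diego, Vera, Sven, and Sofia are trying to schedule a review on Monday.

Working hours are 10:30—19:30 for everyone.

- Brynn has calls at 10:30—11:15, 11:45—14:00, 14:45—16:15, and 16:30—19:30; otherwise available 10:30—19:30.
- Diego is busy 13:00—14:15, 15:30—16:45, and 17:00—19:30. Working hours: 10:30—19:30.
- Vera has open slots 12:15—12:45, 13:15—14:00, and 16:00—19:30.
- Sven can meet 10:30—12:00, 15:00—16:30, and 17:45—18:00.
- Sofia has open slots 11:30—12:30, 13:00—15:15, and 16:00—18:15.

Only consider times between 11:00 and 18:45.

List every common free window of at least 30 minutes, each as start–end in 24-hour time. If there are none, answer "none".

none

Brynn free within 10:30–19:30: 11:15–11:45, 14:00–14:45, 16:15–16:30.
Diego free within 10:30–19:30: 10:30–13:00, 14:15–15:30, 16:45–17:00.
Brynn ∩ Diego: 11:15–11:45, 14:15–14:45.
Brynn ∩ Diego ∩ Vera: (none).
Brynn ∩ Diego ∩ Vera ∩ Sven: (none).
Brynn ∩ Diego ∩ Vera ∩ Sven ∩ Sofia: (none).
Restricted to 11:00–18:45: (none).
Windows ≥ 30 min: (none).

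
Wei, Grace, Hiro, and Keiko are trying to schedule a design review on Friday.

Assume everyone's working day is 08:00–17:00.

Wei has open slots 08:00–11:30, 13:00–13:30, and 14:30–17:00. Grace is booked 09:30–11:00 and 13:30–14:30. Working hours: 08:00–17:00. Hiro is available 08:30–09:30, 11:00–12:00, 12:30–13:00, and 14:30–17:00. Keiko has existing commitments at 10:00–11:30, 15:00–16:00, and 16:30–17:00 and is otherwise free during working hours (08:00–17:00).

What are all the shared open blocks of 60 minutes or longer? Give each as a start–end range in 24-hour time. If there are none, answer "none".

08:30–09:30

Grace free within 08:00–17:00: 08:00–09:30, 11:00–13:30, 14:30–17:00.
Keiko free within 08:00–17:00: 08:00–10:00, 11:30–15:00, 16:00–16:30.
Wei ∩ Grace: 08:00–09:30, 11:00–11:30, 13:00–13:30, 14:30–17:00.
Wei ∩ Grace ∩ Hiro: 08:30–09:30, 11:00–11:30, 14:30–17:00.
Wei ∩ Grace ∩ Hiro ∩ Keiko: 08:30–09:30, 14:30–15:00, 16:00–16:30.
Windows ≥ 60 min: 08:30–09:30.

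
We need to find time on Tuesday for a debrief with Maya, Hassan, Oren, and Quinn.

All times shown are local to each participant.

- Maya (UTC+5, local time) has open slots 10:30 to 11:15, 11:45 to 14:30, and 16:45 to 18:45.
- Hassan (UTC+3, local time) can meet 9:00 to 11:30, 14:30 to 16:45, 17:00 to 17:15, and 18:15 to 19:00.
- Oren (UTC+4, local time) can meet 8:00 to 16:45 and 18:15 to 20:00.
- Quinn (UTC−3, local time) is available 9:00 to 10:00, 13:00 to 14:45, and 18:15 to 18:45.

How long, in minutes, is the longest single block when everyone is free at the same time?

Maya → UTC: 05:30–06:15, 06:45–09:30, 11:45–13:45.
Hassan → UTC: 06:00–08:30, 11:30–13:45, 14:00–14:15, 15:15–16:00.
Oren → UTC: 04:00–12:45, 14:15–16:00.
Quinn → UTC: 12:00–13:00, 16:00–17:45, 21:15–21:45.
Maya ∩ Hassan: 06:00–06:15, 06:45–08:30, 11:45–13:45.
Maya ∩ Hassan ∩ Oren: 06:00–06:15, 06:45–08:30, 11:45–12:45.
Maya ∩ Hassan ∩ Oren ∩ Quinn: 12:00–12:45.
Single common window of 45 minutes.

45 minutes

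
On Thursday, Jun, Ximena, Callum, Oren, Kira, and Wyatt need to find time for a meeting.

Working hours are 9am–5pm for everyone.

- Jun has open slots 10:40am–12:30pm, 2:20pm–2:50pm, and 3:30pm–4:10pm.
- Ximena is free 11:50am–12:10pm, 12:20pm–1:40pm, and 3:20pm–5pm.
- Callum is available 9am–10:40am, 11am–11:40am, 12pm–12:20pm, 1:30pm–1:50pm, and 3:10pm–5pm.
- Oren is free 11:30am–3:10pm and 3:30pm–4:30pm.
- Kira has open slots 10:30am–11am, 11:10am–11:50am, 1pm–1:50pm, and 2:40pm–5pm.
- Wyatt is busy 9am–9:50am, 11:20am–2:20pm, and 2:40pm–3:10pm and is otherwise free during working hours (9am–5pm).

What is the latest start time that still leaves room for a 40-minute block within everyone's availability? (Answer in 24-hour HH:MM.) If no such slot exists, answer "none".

Wyatt free within 09:00–17:00: 09:50–11:20, 14:20–14:40, 15:10–17:00.
Jun ∩ Ximena: 11:50–12:10, 12:20–12:30, 15:30–16:10.
Jun ∩ Ximena ∩ Callum: 12:00–12:10, 15:30–16:10.
Jun ∩ Ximena ∩ Callum ∩ Oren: 12:00–12:10, 15:30–16:10.
Jun ∩ Ximena ∩ Callum ∩ Oren ∩ Kira: 15:30–16:10.
Jun ∩ Ximena ∩ Callum ∩ Oren ∩ Kira ∩ Wyatt: 15:30–16:10.
Windows ≥ 40 min: 15:30–16:10.
Latest start in the last window 15:30–16:10 is 16:10 − 40 min = 15:30.

15:30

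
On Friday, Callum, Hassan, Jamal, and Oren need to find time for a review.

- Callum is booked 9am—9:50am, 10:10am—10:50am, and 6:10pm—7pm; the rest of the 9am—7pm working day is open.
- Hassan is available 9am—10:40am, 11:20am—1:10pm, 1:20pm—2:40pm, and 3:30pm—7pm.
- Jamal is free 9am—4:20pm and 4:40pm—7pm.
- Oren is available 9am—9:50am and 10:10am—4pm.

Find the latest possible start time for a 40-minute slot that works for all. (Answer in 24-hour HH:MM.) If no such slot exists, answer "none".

Callum free within 09:00–19:00: 09:50–10:10, 10:50–18:10.
Callum ∩ Hassan: 09:50–10:10, 11:20–13:10, 13:20–14:40, 15:30–18:10.
Callum ∩ Hassan ∩ Jamal: 09:50–10:10, 11:20–13:10, 13:20–14:40, 15:30–16:20, 16:40–18:10.
Callum ∩ Hassan ∩ Jamal ∩ Oren: 11:20–13:10, 13:20–14:40, 15:30–16:00.
Windows ≥ 40 min: 11:20–13:10, 13:20–14:40.
Latest start in the last window 13:20–14:40 is 14:40 − 40 min = 14:00.

14:00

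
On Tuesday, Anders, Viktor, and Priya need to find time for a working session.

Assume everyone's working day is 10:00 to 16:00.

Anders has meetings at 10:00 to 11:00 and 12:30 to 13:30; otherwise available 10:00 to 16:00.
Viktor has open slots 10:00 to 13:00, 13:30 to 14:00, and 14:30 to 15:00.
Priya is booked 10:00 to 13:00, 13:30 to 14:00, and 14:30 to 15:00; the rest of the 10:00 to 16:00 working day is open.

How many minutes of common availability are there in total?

0 minutes

Anders free within 10:00–16:00: 11:00–12:30, 13:30–16:00.
Priya free within 10:00–16:00: 13:00–13:30, 14:00–14:30, 15:00–16:00.
Anders ∩ Viktor: 11:00–12:30, 13:30–14:00, 14:30–15:00.
Anders ∩ Viktor ∩ Priya: (none).
Total common minutes: 0.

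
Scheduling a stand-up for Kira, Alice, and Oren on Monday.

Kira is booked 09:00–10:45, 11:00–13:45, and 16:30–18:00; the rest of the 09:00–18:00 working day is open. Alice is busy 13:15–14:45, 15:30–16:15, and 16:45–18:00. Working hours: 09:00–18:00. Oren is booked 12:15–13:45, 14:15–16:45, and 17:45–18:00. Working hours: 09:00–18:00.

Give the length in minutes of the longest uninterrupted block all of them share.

Kira free within 09:00–18:00: 10:45–11:00, 13:45–16:30.
Alice free within 09:00–18:00: 09:00–13:15, 14:45–15:30, 16:15–16:45.
Oren free within 09:00–18:00: 09:00–12:15, 13:45–14:15, 16:45–17:45.
Kira ∩ Alice: 10:45–11:00, 14:45–15:30, 16:15–16:30.
Kira ∩ Alice ∩ Oren: 10:45–11:00.
Single common window of 15 minutes.

15 minutes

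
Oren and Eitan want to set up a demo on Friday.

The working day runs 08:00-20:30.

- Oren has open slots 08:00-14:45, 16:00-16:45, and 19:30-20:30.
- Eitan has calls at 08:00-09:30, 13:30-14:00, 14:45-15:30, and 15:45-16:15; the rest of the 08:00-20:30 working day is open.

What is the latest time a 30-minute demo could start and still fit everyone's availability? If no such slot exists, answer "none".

20:00

Eitan free within 08:00–20:30: 09:30–13:30, 14:00–14:45, 15:30–15:45, 16:15–20:30.
Oren ∩ Eitan: 09:30–13:30, 14:00–14:45, 16:15–16:45, 19:30–20:30.
Windows ≥ 30 min: 09:30–13:30, 14:00–14:45, 16:15–16:45, 19:30–20:30.
Latest start in the last window 19:30–20:30 is 20:30 − 30 min = 20:00.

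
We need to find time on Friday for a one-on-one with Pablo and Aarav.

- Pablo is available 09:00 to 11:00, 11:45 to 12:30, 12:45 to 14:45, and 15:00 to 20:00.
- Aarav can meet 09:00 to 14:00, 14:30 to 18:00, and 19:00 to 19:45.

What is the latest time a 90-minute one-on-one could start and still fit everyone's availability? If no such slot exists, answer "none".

Pablo ∩ Aarav: 09:00–11:00, 11:45–12:30, 12:45–14:00, 14:30–14:45, 15:00–18:00, 19:00–19:45.
Windows ≥ 90 min: 09:00–11:00, 15:00–18:00.
Latest start in the last window 15:00–18:00 is 18:00 − 90 min = 16:30.

16:30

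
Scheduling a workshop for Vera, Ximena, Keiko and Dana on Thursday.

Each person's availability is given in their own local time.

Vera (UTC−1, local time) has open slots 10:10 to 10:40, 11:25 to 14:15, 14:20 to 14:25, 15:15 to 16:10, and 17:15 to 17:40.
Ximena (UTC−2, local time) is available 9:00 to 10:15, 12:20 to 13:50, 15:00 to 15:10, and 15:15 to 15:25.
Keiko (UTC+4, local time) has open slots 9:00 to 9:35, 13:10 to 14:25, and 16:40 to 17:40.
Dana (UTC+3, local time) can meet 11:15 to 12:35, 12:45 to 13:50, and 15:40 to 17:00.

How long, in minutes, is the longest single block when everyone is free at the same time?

0 minutes

Vera → UTC: 11:10–11:40, 12:25–15:15, 15:20–15:25, 16:15–17:10, 18:15–18:40.
Ximena → UTC: 11:00–12:15, 14:20–15:50, 17:00–17:10, 17:15–17:25.
Keiko → UTC: 05:00–05:35, 09:10–10:25, 12:40–13:40.
Dana → UTC: 08:15–09:35, 09:45–10:50, 12:40–14:00.
Vera ∩ Ximena: 11:10–11:40, 14:20–15:15, 15:20–15:25, 17:00–17:10.
Vera ∩ Ximena ∩ Keiko: (none).
Vera ∩ Ximena ∩ Keiko ∩ Dana: (none).
No common window.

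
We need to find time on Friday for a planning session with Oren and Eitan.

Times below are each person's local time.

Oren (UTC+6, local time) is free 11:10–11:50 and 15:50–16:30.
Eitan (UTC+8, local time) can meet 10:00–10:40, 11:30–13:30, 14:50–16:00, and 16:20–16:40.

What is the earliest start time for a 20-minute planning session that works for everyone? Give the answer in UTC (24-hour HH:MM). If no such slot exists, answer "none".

Oren → UTC: 05:10–05:50, 09:50–10:30.
Eitan → UTC: 02:00–02:40, 03:30–05:30, 06:50–08:00, 08:20–08:40.
Oren ∩ Eitan: 05:10–05:30.
Windows ≥ 20 min: 05:10–05:30.
Earliest such window starts at 05:10.

05:10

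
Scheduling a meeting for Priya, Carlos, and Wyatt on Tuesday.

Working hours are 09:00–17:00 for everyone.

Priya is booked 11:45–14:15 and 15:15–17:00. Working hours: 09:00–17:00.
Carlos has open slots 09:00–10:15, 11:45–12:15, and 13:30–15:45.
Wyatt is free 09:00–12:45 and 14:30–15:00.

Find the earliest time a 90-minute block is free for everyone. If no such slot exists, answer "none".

none

Priya free within 09:00–17:00: 09:00–11:45, 14:15–15:15.
Priya ∩ Carlos: 09:00–10:15, 14:15–15:15.
Priya ∩ Carlos ∩ Wyatt: 09:00–10:15, 14:30–15:00.
Windows ≥ 90 min: (none).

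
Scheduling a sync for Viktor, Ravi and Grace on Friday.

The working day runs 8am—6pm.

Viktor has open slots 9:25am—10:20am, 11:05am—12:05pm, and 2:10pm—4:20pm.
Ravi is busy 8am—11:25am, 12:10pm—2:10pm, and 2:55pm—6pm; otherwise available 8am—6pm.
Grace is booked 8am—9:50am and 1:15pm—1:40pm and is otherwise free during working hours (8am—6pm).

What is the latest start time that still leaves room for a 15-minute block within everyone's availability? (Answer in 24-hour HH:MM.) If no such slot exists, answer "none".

14:40

Ravi free within 08:00–18:00: 11:25–12:10, 14:10–14:55.
Grace free within 08:00–18:00: 09:50–13:15, 13:40–18:00.
Viktor ∩ Ravi: 11:25–12:05, 14:10–14:55.
Viktor ∩ Ravi ∩ Grace: 11:25–12:05, 14:10–14:55.
Windows ≥ 15 min: 11:25–12:05, 14:10–14:55.
Latest start in the last window 14:10–14:55 is 14:55 − 15 min = 14:40.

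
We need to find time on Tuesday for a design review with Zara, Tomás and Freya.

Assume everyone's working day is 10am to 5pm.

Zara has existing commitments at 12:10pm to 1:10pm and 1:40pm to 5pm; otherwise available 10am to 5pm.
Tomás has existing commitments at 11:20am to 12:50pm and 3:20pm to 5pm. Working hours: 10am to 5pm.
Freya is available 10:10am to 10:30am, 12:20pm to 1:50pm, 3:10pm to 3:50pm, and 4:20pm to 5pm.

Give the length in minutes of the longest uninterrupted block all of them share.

30 minutes

Zara free within 10:00–17:00: 10:00–12:10, 13:10–13:40.
Tomás free within 10:00–17:00: 10:00–11:20, 12:50–15:20.
Zara ∩ Tomás: 10:00–11:20, 13:10–13:40.
Zara ∩ Tomás ∩ Freya: 10:10–10:30, 13:10–13:40.
Common window lengths: 20, 30 min; longest is 30.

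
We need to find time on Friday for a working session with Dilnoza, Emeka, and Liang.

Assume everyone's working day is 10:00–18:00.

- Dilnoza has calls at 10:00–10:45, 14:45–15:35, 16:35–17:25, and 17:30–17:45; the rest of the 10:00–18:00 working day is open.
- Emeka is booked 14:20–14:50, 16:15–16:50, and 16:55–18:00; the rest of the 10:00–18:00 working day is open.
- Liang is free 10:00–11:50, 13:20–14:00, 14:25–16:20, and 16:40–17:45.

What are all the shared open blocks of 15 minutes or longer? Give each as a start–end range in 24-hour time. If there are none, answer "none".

10:45–11:50, 13:20–14:00, 15:35–16:15

Dilnoza free within 10:00–18:00: 10:45–14:45, 15:35–16:35, 17:25–17:30, 17:45–18:00.
Emeka free within 10:00–18:00: 10:00–14:20, 14:50–16:15, 16:50–16:55.
Dilnoza ∩ Emeka: 10:45–14:20, 15:35–16:15.
Dilnoza ∩ Emeka ∩ Liang: 10:45–11:50, 13:20–14:00, 15:35–16:15.
Windows ≥ 15 min: 10:45–11:50, 13:20–14:00, 15:35–16:15.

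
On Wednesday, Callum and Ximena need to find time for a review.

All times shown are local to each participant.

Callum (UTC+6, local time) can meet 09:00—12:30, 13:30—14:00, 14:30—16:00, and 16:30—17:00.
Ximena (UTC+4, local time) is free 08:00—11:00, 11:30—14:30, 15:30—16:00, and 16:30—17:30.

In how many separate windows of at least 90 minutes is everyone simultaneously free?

Callum → UTC: 03:00–06:30, 07:30–08:00, 08:30–10:00, 10:30–11:00.
Ximena → UTC: 04:00–07:00, 07:30–10:30, 11:30–12:00, 12:30–13:30.
Callum ∩ Ximena: 04:00–06:30, 07:30–08:00, 08:30–10:00.
Windows ≥ 90 min: 04:00–06:30, 08:30–10:00.
That's 2 windows.

2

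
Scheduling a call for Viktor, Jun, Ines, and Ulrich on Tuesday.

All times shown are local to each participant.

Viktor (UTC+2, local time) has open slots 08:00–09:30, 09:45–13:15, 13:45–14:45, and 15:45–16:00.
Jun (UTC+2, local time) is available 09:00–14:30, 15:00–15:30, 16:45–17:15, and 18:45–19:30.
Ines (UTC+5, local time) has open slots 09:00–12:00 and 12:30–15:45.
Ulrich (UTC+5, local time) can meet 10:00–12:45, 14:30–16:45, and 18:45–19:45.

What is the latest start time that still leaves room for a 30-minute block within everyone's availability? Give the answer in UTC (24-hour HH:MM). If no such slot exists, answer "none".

10:15

Viktor → UTC: 06:00–07:30, 07:45–11:15, 11:45–12:45, 13:45–14:00.
Jun → UTC: 07:00–12:30, 13:00–13:30, 14:45–15:15, 16:45–17:30.
Ines → UTC: 04:00–07:00, 07:30–10:45.
Ulrich → UTC: 05:00–07:45, 09:30–11:45, 13:45–14:45.
Viktor ∩ Jun: 07:00–07:30, 07:45–11:15, 11:45–12:30.
Viktor ∩ Jun ∩ Ines: 07:45–10:45.
Viktor ∩ Jun ∩ Ines ∩ Ulrich: 09:30–10:45.
Windows ≥ 30 min: 09:30–10:45.
Latest start in the last window 09:30–10:45 is 10:45 − 30 min = 10:15.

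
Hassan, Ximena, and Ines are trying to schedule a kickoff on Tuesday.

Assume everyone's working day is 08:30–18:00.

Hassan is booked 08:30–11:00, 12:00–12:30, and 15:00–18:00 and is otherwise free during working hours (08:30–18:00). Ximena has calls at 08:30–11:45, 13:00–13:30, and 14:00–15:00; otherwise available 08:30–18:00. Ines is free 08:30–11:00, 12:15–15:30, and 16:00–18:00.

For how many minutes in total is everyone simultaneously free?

60 minutes

Hassan free within 08:30–18:00: 11:00–12:00, 12:30–15:00.
Ximena free within 08:30–18:00: 11:45–13:00, 13:30–14:00, 15:00–18:00.
Hassan ∩ Ximena: 11:45–12:00, 12:30–13:00, 13:30–14:00.
Hassan ∩ Ximena ∩ Ines: 12:30–13:00, 13:30–14:00.
Total common minutes: 30 + 30 = 60.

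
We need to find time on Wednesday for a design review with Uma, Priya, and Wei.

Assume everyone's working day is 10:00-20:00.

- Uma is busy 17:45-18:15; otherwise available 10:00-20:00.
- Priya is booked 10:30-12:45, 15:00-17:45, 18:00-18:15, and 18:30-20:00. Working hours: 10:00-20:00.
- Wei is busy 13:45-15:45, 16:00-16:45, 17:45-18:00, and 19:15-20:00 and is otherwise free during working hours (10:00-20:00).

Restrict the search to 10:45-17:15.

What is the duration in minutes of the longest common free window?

Uma free within 10:00–20:00: 10:00–17:45, 18:15–20:00.
Priya free within 10:00–20:00: 10:00–10:30, 12:45–15:00, 17:45–18:00, 18:15–18:30.
Wei free within 10:00–20:00: 10:00–13:45, 15:45–16:00, 16:45–17:45, 18:00–19:15.
Uma ∩ Priya: 10:00–10:30, 12:45–15:00, 18:15–18:30.
Uma ∩ Priya ∩ Wei: 10:00–10:30, 12:45–13:45, 18:15–18:30.
Restricted to 10:45–17:15: 12:45–13:45.
Single common window of 60 minutes.

60 minutes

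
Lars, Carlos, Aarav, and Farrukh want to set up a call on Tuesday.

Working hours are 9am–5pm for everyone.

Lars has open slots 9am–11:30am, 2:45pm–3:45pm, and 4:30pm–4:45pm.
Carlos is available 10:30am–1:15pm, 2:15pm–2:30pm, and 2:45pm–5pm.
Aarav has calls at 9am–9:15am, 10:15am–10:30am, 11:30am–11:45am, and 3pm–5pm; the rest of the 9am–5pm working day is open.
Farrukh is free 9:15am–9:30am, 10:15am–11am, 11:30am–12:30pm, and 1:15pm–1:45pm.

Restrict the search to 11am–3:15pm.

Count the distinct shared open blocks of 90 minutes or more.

Aarav free within 09:00–17:00: 09:15–10:15, 10:30–11:30, 11:45–15:00.
Lars ∩ Carlos: 10:30–11:30, 14:45–15:45, 16:30–16:45.
Lars ∩ Carlos ∩ Aarav: 10:30–11:30, 14:45–15:00.
Lars ∩ Carlos ∩ Aarav ∩ Farrukh: 10:30–11:00.
Restricted to 11:00–15:15: (none).
Windows ≥ 90 min: (none).
That's 0 windows.

0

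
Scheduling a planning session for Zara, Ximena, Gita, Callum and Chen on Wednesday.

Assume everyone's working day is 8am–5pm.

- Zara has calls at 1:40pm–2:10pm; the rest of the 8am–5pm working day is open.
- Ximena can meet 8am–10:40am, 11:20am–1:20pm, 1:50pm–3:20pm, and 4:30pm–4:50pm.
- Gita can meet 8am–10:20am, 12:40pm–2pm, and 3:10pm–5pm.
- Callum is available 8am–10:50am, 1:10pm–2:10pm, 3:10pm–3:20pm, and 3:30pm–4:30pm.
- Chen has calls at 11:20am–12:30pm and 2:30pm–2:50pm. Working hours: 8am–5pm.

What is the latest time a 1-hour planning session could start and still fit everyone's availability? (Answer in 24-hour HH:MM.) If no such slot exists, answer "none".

Zara free within 08:00–17:00: 08:00–13:40, 14:10–17:00.
Chen free within 08:00–17:00: 08:00–11:20, 12:30–14:30, 14:50–17:00.
Zara ∩ Ximena: 08:00–10:40, 11:20–13:20, 14:10–15:20, 16:30–16:50.
Zara ∩ Ximena ∩ Gita: 08:00–10:20, 12:40–13:20, 15:10–15:20, 16:30–16:50.
Zara ∩ Ximena ∩ Gita ∩ Callum: 08:00–10:20, 13:10–13:20, 15:10–15:20.
Zara ∩ Ximena ∩ Gita ∩ Callum ∩ Chen: 08:00–10:20, 13:10–13:20, 15:10–15:20.
Windows ≥ 60 min: 08:00–10:20.
Latest start in the last window 08:00–10:20 is 10:20 − 60 min = 09:20.

09:20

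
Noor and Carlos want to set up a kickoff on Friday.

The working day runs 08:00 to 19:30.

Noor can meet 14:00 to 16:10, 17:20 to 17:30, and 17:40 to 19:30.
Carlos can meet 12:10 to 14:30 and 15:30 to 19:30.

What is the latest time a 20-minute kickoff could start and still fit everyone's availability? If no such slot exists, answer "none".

19:10

Noor ∩ Carlos: 14:00–14:30, 15:30–16:10, 17:20–17:30, 17:40–19:30.
Windows ≥ 20 min: 14:00–14:30, 15:30–16:10, 17:40–19:30.
Latest start in the last window 17:40–19:30 is 19:30 − 20 min = 19:10.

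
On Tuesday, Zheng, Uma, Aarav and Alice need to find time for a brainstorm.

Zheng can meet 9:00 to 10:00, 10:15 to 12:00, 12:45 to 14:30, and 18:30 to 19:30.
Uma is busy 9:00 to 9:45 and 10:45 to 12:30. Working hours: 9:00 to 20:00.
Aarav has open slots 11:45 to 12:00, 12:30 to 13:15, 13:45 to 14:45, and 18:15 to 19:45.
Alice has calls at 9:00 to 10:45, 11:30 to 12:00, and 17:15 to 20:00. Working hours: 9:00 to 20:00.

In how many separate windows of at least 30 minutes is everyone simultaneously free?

Uma free within 09:00–20:00: 09:45–10:45, 12:30–20:00.
Alice free within 09:00–20:00: 10:45–11:30, 12:00–17:15.
Zheng ∩ Uma: 09:45–10:00, 10:15–10:45, 12:45–14:30, 18:30–19:30.
Zheng ∩ Uma ∩ Aarav: 12:45–13:15, 13:45–14:30, 18:30–19:30.
Zheng ∩ Uma ∩ Aarav ∩ Alice: 12:45–13:15, 13:45–14:30.
Windows ≥ 30 min: 12:45–13:15, 13:45–14:30.
That's 2 windows.

2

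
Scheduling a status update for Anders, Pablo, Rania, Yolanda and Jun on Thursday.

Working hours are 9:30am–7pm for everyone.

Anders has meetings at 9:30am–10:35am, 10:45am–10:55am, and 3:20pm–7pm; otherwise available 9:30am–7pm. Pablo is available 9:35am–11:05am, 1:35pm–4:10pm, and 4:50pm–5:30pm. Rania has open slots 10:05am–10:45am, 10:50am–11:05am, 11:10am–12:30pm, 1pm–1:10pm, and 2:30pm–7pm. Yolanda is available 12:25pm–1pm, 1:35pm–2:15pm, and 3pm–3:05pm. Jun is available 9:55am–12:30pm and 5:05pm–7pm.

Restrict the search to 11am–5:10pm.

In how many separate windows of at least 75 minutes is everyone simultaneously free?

0

Anders free within 09:30–19:00: 10:35–10:45, 10:55–15:20.
Anders ∩ Pablo: 10:35–10:45, 10:55–11:05, 13:35–15:20.
Anders ∩ Pablo ∩ Rania: 10:35–10:45, 10:55–11:05, 14:30–15:20.
Anders ∩ Pablo ∩ Rania ∩ Yolanda: 15:00–15:05.
Anders ∩ Pablo ∩ Rania ∩ Yolanda ∩ Jun: (none).
Restricted to 11:00–17:10: (none).
Windows ≥ 75 min: (none).
That's 0 windows.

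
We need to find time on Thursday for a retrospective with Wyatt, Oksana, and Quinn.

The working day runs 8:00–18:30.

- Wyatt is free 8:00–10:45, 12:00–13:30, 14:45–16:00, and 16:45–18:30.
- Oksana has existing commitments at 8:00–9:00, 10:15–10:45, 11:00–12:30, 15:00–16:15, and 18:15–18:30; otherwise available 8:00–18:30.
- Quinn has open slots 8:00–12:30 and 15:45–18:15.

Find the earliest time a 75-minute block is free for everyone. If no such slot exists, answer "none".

Oksana free within 08:00–18:30: 09:00–10:15, 10:45–11:00, 12:30–15:00, 16:15–18:15.
Wyatt ∩ Oksana: 09:00–10:15, 12:30–13:30, 14:45–15:00, 16:45–18:15.
Wyatt ∩ Oksana ∩ Quinn: 09:00–10:15, 16:45–18:15.
Windows ≥ 75 min: 09:00–10:15, 16:45–18:15.
Earliest such window starts at 09:00.

09:00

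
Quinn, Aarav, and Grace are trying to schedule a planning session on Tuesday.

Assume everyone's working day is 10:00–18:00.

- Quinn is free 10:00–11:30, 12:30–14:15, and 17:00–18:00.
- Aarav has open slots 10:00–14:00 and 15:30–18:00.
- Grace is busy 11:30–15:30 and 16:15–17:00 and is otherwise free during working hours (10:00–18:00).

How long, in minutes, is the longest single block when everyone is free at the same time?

Grace free within 10:00–18:00: 10:00–11:30, 15:30–16:15, 17:00–18:00.
Quinn ∩ Aarav: 10:00–11:30, 12:30–14:00, 17:00–18:00.
Quinn ∩ Aarav ∩ Grace: 10:00–11:30, 17:00–18:00.
Common window lengths: 90, 60 min; longest is 90.

90 minutes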